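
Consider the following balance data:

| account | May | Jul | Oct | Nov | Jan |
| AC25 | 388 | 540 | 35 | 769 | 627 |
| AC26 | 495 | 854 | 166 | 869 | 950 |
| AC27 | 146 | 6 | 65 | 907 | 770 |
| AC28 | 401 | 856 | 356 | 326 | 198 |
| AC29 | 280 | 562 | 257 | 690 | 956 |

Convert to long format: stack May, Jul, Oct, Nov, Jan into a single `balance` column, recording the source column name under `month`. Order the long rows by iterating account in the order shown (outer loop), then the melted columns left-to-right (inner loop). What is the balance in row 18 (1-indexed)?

356

25 rows total (5 × 5). Row 18: index ⌊(18-1)/5⌋ = 3 into account → AC28; (18-1) mod 5 = 2 into the melted columns → Oct.
So row 18 is (AC28, Oct, 356); balance = 356.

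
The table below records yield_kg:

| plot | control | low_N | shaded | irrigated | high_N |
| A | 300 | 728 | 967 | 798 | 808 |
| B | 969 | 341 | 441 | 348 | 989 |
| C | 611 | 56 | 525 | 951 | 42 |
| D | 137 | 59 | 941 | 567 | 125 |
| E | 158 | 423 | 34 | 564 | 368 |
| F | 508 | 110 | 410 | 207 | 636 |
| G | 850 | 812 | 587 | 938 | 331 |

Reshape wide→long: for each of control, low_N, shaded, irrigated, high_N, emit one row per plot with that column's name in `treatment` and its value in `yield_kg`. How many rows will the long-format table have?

35

7 plot values × 5 melted columns = 35 rows.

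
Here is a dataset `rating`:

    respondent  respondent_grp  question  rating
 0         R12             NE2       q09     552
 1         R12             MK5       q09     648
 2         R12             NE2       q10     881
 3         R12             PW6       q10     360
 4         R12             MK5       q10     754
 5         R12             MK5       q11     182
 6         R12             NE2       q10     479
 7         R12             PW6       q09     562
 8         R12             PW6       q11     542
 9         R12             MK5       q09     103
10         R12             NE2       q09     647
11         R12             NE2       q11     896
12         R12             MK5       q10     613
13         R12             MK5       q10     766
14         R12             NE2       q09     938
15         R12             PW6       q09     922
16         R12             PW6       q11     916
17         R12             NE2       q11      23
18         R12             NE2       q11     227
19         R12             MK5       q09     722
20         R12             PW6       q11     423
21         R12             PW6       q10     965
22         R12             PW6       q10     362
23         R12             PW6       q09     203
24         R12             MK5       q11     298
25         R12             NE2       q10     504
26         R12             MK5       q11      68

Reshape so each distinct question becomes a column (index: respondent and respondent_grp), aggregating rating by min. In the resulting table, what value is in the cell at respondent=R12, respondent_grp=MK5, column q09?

103

Rows with respondent=R12, respondent_grp=MK5 and question=q09: rating values are 648, 103, 722.
min(648, 103, 722) = 103.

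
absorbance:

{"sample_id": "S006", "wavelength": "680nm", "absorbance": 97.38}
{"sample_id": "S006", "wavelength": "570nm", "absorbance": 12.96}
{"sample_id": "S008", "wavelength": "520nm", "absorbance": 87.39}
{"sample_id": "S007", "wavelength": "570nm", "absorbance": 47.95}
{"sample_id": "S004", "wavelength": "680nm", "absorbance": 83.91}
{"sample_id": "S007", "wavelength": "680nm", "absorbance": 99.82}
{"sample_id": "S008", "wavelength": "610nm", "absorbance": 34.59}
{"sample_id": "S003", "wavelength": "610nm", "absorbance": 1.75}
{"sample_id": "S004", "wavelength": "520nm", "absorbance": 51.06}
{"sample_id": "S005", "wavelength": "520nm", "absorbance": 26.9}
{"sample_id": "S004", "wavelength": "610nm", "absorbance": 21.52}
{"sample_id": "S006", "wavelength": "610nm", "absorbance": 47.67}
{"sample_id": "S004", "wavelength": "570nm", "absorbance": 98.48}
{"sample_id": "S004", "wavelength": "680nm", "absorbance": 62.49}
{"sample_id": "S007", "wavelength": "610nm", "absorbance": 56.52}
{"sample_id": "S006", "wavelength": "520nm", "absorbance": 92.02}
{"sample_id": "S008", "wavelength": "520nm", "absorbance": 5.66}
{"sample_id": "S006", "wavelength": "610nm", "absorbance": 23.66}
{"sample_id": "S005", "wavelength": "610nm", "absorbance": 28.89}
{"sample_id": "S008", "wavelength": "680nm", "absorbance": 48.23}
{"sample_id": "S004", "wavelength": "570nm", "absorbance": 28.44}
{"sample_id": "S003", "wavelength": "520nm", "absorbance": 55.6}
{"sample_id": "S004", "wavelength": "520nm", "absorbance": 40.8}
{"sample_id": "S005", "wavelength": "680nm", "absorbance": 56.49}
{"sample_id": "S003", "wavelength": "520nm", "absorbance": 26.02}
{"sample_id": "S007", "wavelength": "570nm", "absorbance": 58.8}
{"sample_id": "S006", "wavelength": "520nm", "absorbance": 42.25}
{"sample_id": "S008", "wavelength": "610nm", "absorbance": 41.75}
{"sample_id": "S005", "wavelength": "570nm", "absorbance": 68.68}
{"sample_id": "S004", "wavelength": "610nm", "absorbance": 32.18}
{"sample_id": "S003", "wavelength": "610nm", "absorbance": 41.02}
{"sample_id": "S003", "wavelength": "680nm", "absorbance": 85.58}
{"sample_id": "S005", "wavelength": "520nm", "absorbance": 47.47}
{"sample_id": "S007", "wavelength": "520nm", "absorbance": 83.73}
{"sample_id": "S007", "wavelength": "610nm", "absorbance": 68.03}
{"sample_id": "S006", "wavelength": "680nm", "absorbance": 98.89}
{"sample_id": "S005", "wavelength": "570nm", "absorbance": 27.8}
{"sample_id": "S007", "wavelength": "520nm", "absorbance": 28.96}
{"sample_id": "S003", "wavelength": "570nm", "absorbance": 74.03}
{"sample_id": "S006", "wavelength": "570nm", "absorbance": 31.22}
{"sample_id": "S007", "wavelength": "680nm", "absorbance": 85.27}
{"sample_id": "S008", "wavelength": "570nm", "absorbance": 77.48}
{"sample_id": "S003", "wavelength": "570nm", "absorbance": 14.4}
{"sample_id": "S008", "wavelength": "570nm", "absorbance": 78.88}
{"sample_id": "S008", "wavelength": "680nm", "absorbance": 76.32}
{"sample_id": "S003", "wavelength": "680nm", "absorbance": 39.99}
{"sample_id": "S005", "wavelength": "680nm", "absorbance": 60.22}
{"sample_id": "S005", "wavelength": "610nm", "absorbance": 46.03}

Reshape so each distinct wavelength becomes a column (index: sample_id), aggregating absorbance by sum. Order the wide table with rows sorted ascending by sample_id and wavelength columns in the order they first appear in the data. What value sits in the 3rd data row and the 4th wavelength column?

With rows sorted ascending by sample_id, row 3 is sample_id=S005. wavelength columns in first-appearance order: 680nm, 570nm, 520nm, 610nm; column 4 is 610nm.
Long rows with sample_id=S005, wavelength=610nm: 28.89 + 46.03 = 74.92.

74.92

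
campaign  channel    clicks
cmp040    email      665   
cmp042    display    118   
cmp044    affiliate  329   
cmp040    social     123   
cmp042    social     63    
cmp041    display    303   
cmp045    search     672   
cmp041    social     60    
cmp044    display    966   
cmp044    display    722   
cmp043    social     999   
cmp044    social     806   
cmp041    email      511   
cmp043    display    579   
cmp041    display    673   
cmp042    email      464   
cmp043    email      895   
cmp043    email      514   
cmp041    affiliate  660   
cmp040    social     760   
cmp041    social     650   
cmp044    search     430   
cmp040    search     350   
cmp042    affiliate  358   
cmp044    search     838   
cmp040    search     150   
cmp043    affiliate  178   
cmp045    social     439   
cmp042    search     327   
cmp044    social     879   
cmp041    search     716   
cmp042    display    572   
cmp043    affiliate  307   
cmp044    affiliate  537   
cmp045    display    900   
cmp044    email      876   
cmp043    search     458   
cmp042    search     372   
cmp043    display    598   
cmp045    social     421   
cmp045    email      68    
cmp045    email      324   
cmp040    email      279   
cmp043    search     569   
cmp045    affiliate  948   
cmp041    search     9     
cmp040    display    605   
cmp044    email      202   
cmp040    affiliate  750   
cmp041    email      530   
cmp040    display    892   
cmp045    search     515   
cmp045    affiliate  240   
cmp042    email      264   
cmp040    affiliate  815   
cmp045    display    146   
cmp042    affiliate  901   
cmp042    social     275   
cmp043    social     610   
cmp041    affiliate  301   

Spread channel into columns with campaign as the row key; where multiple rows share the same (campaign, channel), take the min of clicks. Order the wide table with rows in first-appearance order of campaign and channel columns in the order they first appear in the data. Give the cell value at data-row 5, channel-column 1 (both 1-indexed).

With rows in first-appearance order of campaign, row 5 is campaign=cmp045. channel columns in first-appearance order: email, display, affiliate, social, search; column 1 is email.
Long rows with campaign=cmp045, channel=email: min(68, 324) = 68.

68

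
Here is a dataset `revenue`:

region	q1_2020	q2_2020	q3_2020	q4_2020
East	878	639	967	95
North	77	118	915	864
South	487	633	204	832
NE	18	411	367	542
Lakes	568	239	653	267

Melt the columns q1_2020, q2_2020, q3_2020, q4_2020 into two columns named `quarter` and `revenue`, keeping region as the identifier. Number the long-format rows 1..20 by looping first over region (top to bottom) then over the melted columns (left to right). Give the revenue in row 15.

20 rows total (5 × 4). Row 15: index ⌊(15-1)/4⌋ = 3 into region → NE; (15-1) mod 4 = 2 into the melted columns → q3_2020.
So row 15 is (NE, q3_2020, 367); revenue = 367.

367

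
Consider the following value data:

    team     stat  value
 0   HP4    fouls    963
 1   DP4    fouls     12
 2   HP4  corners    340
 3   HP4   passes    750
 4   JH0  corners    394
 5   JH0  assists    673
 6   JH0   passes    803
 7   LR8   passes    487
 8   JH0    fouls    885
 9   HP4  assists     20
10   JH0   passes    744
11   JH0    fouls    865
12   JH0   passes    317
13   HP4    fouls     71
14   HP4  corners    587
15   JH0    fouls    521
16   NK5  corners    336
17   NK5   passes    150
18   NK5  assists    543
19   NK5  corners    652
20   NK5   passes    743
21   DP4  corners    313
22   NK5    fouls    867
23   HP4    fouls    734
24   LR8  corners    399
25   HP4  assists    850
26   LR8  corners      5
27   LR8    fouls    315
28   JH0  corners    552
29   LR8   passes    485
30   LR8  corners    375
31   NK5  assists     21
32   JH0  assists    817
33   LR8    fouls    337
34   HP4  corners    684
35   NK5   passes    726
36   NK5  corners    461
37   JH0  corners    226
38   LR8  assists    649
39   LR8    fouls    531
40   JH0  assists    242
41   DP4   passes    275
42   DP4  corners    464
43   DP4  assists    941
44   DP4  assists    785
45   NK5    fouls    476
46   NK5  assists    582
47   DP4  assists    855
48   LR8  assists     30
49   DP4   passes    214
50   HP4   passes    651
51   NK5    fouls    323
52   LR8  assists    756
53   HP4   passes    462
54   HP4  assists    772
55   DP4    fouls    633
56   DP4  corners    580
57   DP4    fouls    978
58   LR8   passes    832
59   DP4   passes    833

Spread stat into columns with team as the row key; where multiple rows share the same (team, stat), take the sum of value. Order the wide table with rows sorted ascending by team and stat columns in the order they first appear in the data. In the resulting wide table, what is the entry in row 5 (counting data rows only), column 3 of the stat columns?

1619

With rows sorted ascending by team, row 5 is team=NK5. stat columns in first-appearance order: fouls, corners, passes, assists; column 3 is passes.
Long rows with team=NK5, stat=passes: 150 + 743 + 726 = 1619.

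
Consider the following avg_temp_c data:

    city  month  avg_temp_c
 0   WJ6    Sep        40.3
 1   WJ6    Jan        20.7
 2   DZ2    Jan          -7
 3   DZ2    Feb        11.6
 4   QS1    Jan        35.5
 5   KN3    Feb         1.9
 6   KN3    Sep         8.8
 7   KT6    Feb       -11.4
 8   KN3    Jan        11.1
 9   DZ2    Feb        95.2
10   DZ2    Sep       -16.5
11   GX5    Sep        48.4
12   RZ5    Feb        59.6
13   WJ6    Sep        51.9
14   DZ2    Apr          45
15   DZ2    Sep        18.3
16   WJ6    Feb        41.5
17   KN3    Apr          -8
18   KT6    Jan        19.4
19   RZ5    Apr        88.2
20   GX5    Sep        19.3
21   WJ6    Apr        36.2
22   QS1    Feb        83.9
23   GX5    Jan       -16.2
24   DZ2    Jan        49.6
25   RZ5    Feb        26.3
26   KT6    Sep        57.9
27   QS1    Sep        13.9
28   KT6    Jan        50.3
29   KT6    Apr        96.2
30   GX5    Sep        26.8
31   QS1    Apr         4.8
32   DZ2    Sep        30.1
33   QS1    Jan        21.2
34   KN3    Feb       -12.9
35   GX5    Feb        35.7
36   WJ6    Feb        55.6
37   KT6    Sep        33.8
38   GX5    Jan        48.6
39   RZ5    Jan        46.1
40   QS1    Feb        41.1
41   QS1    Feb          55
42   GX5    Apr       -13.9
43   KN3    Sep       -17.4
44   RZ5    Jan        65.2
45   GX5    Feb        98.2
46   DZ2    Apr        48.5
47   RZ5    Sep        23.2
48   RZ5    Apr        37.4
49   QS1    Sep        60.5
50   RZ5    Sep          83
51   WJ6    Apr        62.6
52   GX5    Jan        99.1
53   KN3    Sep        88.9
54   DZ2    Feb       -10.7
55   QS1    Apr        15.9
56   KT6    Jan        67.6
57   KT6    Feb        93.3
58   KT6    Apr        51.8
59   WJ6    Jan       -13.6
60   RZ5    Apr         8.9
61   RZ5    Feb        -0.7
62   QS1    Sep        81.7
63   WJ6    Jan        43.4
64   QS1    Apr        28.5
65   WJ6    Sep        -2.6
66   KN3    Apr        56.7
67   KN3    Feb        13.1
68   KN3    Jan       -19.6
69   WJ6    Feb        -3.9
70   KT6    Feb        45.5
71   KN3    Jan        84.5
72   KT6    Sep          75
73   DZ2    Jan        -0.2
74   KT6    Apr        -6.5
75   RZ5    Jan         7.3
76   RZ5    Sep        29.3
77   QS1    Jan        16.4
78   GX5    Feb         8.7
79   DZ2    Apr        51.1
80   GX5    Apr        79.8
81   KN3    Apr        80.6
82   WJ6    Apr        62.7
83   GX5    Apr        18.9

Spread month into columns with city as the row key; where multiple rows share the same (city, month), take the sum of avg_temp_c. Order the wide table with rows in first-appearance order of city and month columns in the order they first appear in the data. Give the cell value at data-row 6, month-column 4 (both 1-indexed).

84.8

With rows in first-appearance order of city, row 6 is city=GX5. month columns in first-appearance order: Sep, Jan, Feb, Apr; column 4 is Apr.
Long rows with city=GX5, month=Apr: -13.9 + 79.8 + 18.9 = 84.8.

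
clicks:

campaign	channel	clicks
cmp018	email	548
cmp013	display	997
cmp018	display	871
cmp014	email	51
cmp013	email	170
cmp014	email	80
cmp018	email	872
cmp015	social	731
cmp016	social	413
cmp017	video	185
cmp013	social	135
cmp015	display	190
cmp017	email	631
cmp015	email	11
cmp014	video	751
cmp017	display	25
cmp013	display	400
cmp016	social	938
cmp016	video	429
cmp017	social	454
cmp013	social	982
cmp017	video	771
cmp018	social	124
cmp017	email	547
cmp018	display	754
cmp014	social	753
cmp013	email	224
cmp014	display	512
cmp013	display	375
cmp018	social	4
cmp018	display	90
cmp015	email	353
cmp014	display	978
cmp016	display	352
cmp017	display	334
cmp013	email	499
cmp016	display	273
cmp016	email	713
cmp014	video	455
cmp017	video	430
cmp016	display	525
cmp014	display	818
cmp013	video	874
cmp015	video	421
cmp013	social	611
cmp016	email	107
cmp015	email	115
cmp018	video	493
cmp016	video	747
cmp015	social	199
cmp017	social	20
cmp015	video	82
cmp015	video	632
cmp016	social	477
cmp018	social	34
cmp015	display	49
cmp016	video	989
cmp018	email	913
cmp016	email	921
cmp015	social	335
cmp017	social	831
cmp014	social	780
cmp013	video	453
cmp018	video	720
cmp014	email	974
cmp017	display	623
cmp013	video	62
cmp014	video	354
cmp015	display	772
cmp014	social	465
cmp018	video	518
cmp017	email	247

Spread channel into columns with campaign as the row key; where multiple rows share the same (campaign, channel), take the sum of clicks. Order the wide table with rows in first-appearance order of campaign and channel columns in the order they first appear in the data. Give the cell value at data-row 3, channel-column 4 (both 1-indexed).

With rows in first-appearance order of campaign, row 3 is campaign=cmp014. channel columns in first-appearance order: email, display, social, video; column 4 is video.
Long rows with campaign=cmp014, channel=video: 751 + 455 + 354 = 1560.

1560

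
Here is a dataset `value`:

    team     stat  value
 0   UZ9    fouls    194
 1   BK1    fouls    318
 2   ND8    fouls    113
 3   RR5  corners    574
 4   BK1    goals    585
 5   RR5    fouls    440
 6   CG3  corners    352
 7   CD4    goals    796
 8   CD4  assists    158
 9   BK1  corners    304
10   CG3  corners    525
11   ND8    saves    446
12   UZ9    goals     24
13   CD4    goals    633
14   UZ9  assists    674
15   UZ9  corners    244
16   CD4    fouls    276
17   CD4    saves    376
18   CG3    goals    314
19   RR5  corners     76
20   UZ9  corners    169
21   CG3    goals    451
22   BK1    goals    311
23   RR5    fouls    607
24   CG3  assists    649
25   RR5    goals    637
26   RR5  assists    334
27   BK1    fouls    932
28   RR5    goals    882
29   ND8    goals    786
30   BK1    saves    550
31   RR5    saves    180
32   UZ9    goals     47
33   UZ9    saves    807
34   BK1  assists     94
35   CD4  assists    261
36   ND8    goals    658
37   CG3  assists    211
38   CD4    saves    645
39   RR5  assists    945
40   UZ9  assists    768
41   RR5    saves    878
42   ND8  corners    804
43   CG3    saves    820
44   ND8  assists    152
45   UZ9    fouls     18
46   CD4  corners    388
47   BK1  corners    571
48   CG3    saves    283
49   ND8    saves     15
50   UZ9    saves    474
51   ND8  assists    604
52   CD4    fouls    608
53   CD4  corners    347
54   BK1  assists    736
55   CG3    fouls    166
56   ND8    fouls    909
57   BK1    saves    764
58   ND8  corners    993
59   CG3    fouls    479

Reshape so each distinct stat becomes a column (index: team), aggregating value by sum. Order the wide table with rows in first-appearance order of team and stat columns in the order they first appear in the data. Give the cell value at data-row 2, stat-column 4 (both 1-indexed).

With rows in first-appearance order of team, row 2 is team=BK1. stat columns in first-appearance order: fouls, corners, goals, assists, saves; column 4 is assists.
Long rows with team=BK1, stat=assists: 94 + 736 = 830.

830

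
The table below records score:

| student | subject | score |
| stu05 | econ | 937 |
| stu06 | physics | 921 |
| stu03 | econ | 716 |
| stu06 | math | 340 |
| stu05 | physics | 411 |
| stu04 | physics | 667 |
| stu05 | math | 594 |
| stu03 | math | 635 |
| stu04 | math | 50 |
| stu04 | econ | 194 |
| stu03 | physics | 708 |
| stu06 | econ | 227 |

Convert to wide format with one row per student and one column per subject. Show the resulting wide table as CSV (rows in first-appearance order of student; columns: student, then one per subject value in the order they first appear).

student,econ,physics,math
stu05,937,411,594
stu06,227,921,340
stu03,716,708,635
stu04,194,667,50

Columns: student plus the 3 distinct subject values (econ, physics, math).
For example, row stu05 column econ takes score=937 from the long row (stu05, econ).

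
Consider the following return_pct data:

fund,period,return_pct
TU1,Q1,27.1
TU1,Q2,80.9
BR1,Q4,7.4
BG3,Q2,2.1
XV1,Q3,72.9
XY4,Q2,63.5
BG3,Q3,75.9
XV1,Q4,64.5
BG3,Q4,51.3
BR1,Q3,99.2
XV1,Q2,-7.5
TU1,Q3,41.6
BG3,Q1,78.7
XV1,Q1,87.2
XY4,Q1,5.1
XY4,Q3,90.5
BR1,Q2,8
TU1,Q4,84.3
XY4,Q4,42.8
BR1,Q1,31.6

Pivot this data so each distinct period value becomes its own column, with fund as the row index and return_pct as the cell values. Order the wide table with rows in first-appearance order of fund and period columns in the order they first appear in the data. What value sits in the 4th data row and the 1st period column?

With rows in first-appearance order of fund, row 4 is fund=XV1. period columns in first-appearance order: Q1, Q2, Q4, Q3; column 1 is Q1.
Long rows with fund=XV1, period=Q1: return_pct = 87.2.

87.2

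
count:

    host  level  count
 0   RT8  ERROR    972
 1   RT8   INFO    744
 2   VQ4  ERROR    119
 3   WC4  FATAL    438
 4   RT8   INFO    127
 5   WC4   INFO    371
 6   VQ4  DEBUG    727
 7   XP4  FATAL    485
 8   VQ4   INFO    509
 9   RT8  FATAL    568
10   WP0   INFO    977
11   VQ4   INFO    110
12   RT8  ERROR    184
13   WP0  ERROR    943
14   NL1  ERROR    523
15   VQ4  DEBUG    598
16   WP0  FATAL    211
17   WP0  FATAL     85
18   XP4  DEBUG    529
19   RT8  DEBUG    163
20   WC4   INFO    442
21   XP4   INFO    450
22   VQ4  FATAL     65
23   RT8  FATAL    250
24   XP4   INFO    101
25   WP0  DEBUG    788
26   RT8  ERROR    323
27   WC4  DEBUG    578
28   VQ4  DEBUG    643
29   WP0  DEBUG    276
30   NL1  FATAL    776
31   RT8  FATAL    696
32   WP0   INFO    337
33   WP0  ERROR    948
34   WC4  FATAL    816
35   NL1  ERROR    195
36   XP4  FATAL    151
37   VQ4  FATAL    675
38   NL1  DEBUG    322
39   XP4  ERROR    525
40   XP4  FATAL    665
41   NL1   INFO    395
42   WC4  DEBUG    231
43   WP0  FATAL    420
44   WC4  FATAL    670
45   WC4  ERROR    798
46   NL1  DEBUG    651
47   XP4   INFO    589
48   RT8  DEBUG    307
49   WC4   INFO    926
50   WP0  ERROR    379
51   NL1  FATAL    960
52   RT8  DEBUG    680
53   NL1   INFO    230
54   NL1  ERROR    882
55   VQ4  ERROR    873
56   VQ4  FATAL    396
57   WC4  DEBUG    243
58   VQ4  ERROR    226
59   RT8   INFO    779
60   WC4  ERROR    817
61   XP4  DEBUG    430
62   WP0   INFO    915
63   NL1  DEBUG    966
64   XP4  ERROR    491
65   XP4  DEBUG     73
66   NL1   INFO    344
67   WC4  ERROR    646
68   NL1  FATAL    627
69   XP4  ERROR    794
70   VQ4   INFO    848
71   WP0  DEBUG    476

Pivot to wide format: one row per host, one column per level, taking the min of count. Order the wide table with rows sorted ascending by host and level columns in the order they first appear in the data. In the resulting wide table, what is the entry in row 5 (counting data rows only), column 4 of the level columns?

With rows sorted ascending by host, row 5 is host=WP0. level columns in first-appearance order: ERROR, INFO, FATAL, DEBUG; column 4 is DEBUG.
Long rows with host=WP0, level=DEBUG: min(788, 276, 476) = 276.

276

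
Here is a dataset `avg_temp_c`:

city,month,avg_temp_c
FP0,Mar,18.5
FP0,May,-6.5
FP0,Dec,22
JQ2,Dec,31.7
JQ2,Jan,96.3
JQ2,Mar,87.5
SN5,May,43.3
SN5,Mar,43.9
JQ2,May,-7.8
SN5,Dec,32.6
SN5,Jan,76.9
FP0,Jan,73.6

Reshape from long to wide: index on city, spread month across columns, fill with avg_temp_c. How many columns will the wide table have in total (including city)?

5

1 column for city plus 4 distinct month values → 5 columns.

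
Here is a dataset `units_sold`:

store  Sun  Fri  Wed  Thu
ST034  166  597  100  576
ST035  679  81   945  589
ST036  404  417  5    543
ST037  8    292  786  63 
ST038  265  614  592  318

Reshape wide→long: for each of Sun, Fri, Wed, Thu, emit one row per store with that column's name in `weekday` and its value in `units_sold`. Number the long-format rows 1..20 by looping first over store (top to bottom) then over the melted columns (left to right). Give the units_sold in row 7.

20 rows total (5 × 4). Row 7: index ⌊(7-1)/4⌋ = 1 into store → ST035; (7-1) mod 4 = 2 into the melted columns → Wed.
So row 7 is (ST035, Wed, 945); units_sold = 945.

945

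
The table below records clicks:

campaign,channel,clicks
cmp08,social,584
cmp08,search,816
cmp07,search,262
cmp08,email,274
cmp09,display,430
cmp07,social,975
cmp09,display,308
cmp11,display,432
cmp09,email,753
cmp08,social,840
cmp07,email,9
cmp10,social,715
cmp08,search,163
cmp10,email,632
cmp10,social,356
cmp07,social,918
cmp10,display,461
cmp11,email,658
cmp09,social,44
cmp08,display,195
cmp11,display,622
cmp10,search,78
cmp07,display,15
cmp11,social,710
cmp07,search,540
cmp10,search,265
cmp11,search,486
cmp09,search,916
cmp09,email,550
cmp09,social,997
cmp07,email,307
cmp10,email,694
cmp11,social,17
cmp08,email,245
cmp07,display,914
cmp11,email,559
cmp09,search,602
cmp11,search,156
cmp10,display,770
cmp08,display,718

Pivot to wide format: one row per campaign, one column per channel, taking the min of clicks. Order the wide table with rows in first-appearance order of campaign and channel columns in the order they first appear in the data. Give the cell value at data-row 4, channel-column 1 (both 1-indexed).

17

With rows in first-appearance order of campaign, row 4 is campaign=cmp11. channel columns in first-appearance order: social, search, email, display; column 1 is social.
Long rows with campaign=cmp11, channel=social: min(710, 17) = 17.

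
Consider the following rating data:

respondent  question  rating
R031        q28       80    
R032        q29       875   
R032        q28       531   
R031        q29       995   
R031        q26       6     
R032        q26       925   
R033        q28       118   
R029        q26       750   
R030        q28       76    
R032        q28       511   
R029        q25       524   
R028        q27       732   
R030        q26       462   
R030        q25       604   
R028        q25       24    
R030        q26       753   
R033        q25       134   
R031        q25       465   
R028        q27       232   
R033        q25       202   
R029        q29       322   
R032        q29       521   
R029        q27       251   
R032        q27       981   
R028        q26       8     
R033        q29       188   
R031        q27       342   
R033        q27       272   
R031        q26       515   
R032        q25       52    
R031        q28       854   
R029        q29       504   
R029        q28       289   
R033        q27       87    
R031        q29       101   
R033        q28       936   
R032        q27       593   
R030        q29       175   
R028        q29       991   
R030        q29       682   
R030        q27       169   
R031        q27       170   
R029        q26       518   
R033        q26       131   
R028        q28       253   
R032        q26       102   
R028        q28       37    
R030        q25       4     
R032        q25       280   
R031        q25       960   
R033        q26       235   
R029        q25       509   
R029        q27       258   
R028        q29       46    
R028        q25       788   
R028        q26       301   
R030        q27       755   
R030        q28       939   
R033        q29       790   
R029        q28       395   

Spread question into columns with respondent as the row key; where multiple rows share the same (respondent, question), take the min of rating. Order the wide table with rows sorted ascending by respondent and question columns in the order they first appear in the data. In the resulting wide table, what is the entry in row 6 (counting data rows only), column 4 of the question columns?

With rows sorted ascending by respondent, row 6 is respondent=R033. question columns in first-appearance order: q28, q29, q26, q25, q27; column 4 is q25.
Long rows with respondent=R033, question=q25: min(134, 202) = 134.

134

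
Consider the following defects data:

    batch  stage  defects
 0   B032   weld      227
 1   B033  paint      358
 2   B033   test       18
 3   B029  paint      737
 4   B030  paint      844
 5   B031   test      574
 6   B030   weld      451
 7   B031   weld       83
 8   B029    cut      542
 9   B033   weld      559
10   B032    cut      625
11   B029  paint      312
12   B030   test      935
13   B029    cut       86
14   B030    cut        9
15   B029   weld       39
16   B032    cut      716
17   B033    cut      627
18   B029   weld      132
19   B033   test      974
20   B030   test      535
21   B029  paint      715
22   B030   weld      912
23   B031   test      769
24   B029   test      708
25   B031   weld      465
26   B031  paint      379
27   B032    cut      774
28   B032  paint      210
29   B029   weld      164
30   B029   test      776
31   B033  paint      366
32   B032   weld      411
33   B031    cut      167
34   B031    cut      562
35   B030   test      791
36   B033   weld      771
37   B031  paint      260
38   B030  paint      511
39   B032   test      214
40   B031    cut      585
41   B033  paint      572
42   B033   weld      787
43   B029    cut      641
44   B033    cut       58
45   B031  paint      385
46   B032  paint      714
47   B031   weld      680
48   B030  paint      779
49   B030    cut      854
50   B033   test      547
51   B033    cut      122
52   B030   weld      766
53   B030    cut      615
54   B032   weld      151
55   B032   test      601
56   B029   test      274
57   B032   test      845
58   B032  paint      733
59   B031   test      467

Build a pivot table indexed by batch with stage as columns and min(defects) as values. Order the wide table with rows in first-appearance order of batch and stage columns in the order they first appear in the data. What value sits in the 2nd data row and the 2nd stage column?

358

With rows in first-appearance order of batch, row 2 is batch=B033. stage columns in first-appearance order: weld, paint, test, cut; column 2 is paint.
Long rows with batch=B033, stage=paint: min(358, 366, 572) = 358.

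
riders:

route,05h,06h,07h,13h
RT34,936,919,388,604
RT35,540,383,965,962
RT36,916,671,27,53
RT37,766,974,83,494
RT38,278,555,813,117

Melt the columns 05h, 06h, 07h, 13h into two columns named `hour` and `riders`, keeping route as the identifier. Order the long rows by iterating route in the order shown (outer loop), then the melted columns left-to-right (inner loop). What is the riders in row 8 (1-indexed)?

20 rows total (5 × 4). Row 8: index ⌊(8-1)/4⌋ = 1 into route → RT35; (8-1) mod 4 = 3 into the melted columns → 13h.
So row 8 is (RT35, 13h, 962); riders = 962.

962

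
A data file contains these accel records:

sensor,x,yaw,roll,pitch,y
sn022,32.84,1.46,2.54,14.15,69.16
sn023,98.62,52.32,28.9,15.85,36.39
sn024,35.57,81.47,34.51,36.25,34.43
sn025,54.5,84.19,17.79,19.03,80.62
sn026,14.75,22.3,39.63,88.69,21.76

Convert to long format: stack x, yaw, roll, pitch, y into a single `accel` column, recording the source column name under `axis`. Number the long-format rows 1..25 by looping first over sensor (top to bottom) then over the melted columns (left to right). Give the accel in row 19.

19.03

25 rows total (5 × 5). Row 19: index ⌊(19-1)/5⌋ = 3 into sensor → sn025; (19-1) mod 5 = 3 into the melted columns → pitch.
So row 19 is (sn025, pitch, 19.03); accel = 19.03.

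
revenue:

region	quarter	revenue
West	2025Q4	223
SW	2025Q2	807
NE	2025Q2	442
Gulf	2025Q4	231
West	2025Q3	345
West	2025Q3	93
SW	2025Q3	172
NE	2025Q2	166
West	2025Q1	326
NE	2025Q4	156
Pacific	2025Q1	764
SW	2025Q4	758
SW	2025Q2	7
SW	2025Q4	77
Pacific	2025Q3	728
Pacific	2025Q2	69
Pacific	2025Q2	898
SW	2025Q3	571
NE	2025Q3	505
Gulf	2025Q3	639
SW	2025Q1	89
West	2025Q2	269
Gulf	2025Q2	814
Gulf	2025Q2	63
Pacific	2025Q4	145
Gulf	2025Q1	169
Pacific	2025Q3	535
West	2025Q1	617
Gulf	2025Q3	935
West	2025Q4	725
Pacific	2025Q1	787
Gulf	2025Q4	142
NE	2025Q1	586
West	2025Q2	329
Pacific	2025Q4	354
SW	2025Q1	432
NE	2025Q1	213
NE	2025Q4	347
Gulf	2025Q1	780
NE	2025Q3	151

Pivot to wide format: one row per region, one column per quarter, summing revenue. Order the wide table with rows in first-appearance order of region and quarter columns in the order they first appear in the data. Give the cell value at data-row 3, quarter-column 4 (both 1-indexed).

799

With rows in first-appearance order of region, row 3 is region=NE. quarter columns in first-appearance order: 2025Q4, 2025Q2, 2025Q3, 2025Q1; column 4 is 2025Q1.
Long rows with region=NE, quarter=2025Q1: 586 + 213 = 799.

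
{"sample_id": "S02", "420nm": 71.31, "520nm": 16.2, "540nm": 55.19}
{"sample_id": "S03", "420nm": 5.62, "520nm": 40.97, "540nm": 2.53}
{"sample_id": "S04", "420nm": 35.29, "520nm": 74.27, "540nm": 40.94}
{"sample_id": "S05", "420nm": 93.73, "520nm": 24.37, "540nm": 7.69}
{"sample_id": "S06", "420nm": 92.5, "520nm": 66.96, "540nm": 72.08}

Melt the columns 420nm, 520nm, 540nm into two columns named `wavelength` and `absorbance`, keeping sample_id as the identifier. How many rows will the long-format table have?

5 sample_id values × 3 melted columns = 15 rows.

15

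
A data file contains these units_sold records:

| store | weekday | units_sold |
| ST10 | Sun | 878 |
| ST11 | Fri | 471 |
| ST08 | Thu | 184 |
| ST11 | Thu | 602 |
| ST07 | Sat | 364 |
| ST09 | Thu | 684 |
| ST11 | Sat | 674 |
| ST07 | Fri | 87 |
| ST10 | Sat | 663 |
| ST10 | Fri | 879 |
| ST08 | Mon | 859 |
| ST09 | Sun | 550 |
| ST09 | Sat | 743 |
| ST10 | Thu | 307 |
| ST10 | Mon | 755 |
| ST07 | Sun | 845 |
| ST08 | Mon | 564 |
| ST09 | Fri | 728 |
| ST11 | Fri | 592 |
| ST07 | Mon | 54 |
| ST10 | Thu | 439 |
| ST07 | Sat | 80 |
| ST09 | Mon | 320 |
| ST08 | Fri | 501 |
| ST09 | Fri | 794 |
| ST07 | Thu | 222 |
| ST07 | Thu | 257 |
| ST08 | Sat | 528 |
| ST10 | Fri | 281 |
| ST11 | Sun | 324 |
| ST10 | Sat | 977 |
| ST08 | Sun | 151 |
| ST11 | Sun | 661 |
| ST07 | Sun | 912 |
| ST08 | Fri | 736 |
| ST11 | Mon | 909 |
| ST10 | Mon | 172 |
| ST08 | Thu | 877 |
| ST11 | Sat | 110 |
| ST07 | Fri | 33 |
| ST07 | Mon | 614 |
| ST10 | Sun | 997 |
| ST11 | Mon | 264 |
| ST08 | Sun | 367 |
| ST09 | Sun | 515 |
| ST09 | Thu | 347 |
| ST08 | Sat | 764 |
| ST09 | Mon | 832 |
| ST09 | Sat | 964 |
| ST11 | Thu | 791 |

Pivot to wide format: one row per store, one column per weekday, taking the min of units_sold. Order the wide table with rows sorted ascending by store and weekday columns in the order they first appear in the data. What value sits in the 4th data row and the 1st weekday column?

With rows sorted ascending by store, row 4 is store=ST10. weekday columns in first-appearance order: Sun, Fri, Thu, Sat, Mon; column 1 is Sun.
Long rows with store=ST10, weekday=Sun: min(878, 997) = 878.

878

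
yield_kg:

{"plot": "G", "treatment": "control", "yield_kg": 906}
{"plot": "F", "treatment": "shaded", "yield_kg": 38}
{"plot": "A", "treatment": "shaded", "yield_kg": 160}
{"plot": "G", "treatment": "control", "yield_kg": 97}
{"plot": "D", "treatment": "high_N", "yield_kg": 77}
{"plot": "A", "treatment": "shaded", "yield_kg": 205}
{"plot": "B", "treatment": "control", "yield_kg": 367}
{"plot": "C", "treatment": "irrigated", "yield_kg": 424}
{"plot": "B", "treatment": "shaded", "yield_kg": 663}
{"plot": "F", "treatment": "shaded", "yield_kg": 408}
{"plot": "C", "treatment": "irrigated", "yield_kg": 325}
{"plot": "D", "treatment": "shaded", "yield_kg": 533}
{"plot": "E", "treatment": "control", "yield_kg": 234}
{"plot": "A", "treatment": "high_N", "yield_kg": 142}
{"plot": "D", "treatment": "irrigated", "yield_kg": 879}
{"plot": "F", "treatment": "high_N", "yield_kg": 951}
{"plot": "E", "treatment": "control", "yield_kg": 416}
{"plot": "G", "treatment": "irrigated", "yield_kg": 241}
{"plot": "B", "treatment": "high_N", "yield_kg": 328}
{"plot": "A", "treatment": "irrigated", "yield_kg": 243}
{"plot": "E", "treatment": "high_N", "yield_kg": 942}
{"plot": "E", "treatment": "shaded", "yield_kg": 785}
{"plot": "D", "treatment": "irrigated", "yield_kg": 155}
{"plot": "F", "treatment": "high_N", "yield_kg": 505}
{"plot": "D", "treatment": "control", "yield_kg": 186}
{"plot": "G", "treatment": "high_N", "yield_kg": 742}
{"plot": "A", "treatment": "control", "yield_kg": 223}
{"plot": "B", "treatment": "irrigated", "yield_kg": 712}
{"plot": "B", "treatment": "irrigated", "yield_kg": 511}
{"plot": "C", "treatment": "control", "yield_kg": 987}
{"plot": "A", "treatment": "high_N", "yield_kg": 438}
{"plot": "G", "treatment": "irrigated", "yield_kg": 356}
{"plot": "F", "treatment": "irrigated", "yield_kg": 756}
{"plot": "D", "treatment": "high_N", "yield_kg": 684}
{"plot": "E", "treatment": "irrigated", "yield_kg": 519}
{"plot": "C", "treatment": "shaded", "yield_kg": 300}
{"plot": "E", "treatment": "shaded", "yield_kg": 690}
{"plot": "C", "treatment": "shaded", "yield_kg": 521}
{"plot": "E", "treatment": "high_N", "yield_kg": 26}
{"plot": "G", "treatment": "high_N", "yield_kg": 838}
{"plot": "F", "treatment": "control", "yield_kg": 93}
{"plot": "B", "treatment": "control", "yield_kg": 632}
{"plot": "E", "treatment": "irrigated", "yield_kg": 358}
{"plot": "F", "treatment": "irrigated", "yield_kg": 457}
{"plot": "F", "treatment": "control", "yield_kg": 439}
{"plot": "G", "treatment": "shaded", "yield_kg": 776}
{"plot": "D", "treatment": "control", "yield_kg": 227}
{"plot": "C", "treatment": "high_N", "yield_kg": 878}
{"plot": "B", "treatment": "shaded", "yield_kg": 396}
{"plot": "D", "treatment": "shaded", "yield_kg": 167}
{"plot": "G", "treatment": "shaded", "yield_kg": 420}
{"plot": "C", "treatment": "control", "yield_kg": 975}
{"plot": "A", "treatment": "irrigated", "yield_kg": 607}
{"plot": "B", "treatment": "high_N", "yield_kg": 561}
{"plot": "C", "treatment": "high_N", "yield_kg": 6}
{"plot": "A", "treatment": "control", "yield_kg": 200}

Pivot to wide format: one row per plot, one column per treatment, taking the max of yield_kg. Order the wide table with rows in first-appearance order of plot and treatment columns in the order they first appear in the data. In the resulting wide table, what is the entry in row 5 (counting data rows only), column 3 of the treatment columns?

With rows in first-appearance order of plot, row 5 is plot=B. treatment columns in first-appearance order: control, shaded, high_N, irrigated; column 3 is high_N.
Long rows with plot=B, treatment=high_N: max(328, 561) = 561.

561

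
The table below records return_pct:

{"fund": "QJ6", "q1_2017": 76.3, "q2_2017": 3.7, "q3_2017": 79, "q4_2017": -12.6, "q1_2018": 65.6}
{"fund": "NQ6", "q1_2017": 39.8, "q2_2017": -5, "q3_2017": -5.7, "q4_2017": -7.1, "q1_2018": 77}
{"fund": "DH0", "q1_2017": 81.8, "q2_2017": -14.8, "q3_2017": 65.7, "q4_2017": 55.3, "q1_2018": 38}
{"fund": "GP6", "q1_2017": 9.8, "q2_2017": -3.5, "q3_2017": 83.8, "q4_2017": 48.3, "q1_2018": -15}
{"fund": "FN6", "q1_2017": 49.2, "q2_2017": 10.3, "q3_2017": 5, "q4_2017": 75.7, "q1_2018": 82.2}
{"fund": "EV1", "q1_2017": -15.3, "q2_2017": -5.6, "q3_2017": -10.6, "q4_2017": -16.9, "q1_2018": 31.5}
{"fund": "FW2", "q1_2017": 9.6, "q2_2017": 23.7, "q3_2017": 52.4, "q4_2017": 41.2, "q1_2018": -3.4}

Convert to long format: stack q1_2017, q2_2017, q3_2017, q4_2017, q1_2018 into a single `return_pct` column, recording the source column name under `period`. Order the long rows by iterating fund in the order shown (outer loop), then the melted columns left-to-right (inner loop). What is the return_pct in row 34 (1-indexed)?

35 rows total (7 × 5). Row 34: index ⌊(34-1)/5⌋ = 6 into fund → FW2; (34-1) mod 5 = 3 into the melted columns → q4_2017.
So row 34 is (FW2, q4_2017, 41.2); return_pct = 41.2.

41.2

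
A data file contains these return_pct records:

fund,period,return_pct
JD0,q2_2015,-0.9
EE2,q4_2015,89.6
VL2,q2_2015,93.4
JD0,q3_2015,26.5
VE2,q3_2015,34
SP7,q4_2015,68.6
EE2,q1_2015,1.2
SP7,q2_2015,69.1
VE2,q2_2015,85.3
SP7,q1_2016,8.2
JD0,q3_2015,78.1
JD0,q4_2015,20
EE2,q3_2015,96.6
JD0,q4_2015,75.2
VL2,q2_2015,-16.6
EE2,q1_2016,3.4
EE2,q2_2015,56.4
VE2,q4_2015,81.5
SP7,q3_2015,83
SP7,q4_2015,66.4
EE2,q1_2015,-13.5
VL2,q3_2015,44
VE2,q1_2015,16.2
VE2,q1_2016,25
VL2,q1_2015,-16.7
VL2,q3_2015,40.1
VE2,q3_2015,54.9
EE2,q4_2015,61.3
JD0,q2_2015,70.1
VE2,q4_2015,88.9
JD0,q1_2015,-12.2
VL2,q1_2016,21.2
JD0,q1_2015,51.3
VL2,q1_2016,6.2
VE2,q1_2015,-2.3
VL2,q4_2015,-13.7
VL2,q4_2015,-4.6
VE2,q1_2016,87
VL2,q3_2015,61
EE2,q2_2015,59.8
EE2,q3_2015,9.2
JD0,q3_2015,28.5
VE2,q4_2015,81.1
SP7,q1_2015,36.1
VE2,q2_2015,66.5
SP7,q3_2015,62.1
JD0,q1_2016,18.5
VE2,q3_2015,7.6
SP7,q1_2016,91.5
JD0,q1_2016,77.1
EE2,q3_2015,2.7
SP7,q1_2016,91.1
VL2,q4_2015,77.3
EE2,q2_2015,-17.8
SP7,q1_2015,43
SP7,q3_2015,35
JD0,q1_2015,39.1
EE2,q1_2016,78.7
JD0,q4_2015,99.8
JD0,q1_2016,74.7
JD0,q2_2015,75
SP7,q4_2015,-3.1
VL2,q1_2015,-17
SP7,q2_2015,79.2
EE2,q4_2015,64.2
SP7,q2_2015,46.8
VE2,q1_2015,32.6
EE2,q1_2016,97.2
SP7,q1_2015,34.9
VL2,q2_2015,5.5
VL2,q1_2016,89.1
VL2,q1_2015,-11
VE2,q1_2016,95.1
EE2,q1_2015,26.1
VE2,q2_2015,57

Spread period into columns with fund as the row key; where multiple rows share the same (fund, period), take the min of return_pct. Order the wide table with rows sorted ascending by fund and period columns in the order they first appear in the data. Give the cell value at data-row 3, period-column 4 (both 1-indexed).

With rows sorted ascending by fund, row 3 is fund=SP7. period columns in first-appearance order: q2_2015, q4_2015, q3_2015, q1_2015, q1_2016; column 4 is q1_2015.
Long rows with fund=SP7, period=q1_2015: min(36.1, 43, 34.9) = 34.9.

34.9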